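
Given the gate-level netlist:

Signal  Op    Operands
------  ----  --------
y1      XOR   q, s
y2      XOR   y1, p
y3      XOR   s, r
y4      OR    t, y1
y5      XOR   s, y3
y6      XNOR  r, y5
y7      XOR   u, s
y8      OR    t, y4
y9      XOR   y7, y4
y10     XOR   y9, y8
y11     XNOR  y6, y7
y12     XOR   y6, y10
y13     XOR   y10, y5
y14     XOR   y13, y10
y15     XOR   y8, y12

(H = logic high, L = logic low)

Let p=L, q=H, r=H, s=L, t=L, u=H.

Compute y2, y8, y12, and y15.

y2 = H; y8 = H; y12 = L; y15 = H

y1 = q XOR s = H XOR L = H
y2 = y1 XOR p = H XOR L = H
y3 = s XOR r = L XOR H = H
y4 = t OR y1 = L OR H = H
y5 = s XOR y3 = L XOR H = H
y6 = r XNOR y5 = H XNOR H = H
y7 = u XOR s = H XOR L = H
y8 = t OR y4 = L OR H = H
y9 = y7 XOR y4 = H XOR H = L
y10 = y9 XOR y8 = L XOR H = H
y12 = y6 XOR y10 = H XOR H = L
y15 = y8 XOR y12 = H XOR L = H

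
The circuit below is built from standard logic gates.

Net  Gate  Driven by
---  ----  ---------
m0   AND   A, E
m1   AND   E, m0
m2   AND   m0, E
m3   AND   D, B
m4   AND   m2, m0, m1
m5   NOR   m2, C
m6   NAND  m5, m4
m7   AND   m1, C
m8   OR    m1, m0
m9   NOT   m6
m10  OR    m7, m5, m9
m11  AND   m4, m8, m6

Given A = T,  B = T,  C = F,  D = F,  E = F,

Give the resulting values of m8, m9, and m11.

m8 = F  m9 = F  m11 = F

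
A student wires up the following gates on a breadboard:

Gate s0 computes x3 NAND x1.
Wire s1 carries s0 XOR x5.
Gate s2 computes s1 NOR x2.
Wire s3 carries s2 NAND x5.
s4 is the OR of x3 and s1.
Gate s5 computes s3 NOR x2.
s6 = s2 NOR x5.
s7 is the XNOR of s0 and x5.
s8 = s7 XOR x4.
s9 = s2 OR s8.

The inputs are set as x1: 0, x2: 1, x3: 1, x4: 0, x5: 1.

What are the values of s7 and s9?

s0 = x3 NAND x1 = 1 NAND 0 = 1
s1 = s0 XOR x5 = 1 XOR 1 = 0
s2 = s1 NOR x2 = 0 NOR 1 = 0
s7 = s0 XNOR x5 = 1 XNOR 1 = 1
s8 = s7 XOR x4 = 1 XOR 0 = 1
s9 = s2 OR s8 = 0 OR 1 = 1

s7 = 1, s9 = 1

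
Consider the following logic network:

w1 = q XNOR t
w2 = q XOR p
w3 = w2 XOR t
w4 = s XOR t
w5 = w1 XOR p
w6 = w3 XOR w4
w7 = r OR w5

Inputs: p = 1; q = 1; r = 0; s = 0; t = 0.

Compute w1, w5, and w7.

w1 = 0  w5 = 1  w7 = 1

w1 = q XNOR t = 1 XNOR 0 = 0
w5 = w1 XOR p = 0 XOR 1 = 1
w7 = r OR w5 = 0 OR 1 = 1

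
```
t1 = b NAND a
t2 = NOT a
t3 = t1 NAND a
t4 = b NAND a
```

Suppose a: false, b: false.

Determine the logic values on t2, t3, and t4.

t1 = b NAND a = false NAND false = true
t2 = NOT a = NOT false = true
t3 = t1 NAND a = true NAND false = true
t4 = b NAND a = false NAND false = true

t2 = true, t3 = true, t4 = true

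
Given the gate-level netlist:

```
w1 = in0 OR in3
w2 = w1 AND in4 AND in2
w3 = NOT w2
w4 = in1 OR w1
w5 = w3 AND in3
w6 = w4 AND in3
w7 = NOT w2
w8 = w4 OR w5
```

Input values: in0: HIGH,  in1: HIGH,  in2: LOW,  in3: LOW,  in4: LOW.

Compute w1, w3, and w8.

w1 = in0 OR in3 = HIGH OR LOW = HIGH
w2 = w1 AND in4 AND in2 = HIGH AND LOW AND LOW = LOW
w3 = NOT w2 = NOT LOW = HIGH
w4 = in1 OR w1 = HIGH OR HIGH = HIGH
w5 = w3 AND in3 = HIGH AND LOW = LOW
w8 = w4 OR w5 = HIGH OR LOW = HIGH

w1 = HIGH  w3 = HIGH  w8 = HIGH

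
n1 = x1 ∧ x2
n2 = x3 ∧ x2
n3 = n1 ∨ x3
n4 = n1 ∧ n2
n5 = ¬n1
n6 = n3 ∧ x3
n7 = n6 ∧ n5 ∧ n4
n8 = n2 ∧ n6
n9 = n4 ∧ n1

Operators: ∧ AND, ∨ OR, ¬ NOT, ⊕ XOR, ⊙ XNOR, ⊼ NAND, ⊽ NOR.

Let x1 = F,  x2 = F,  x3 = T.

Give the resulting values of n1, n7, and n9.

n1 = x1 AND x2 = F AND F = F
n2 = x3 AND x2 = T AND F = F
n3 = n1 OR x3 = F OR T = T
n4 = n1 AND n2 = F AND F = F
n5 = NOT n1 = NOT F = T
n6 = n3 AND x3 = T AND T = T
n7 = n6 AND n5 AND n4 = T AND T AND F = F
n9 = n4 AND n1 = F AND F = F

n1 = F  n7 = F  n9 = F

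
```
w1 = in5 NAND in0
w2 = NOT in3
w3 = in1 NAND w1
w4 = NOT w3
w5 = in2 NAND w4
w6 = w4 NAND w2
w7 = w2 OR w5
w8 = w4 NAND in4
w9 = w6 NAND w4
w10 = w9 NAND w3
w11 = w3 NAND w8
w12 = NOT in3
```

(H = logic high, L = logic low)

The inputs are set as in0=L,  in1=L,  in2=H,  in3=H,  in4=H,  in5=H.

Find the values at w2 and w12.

w2 = L  w12 = L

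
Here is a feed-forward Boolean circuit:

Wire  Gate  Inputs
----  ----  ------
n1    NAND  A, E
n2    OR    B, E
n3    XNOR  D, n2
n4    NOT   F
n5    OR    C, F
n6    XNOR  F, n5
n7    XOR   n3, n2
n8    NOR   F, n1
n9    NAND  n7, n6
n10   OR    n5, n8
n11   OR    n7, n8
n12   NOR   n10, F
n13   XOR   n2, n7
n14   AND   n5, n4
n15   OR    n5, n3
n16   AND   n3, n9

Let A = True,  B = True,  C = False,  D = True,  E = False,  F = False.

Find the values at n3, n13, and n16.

n3 = True  n13 = True  n16 = True

n2 = B OR E = True OR False = True
n3 = D XNOR n2 = True XNOR True = True
n5 = C OR F = False OR False = False
n6 = F XNOR n5 = False XNOR False = True
n7 = n3 XOR n2 = True XOR True = False
n9 = n7 NAND n6 = False NAND True = True
n13 = n2 XOR n7 = True XOR False = True
n16 = n3 AND n9 = True AND True = True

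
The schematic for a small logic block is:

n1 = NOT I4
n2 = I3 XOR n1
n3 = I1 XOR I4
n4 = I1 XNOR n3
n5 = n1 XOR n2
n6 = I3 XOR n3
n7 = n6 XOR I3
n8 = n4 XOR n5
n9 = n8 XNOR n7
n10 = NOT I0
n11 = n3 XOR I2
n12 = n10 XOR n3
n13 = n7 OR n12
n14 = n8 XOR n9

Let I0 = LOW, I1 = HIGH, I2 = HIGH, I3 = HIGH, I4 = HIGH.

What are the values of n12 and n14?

n12 = HIGH  n14 = HIGH

n1 = NOT I4 = NOT HIGH = LOW
n2 = I3 XOR n1 = HIGH XOR LOW = HIGH
n3 = I1 XOR I4 = HIGH XOR HIGH = LOW
n4 = I1 XNOR n3 = HIGH XNOR LOW = LOW
n5 = n1 XOR n2 = LOW XOR HIGH = HIGH
n6 = I3 XOR n3 = HIGH XOR LOW = HIGH
n7 = n6 XOR I3 = HIGH XOR HIGH = LOW
n8 = n4 XOR n5 = LOW XOR HIGH = HIGH
n9 = n8 XNOR n7 = HIGH XNOR LOW = LOW
n10 = NOT I0 = NOT LOW = HIGH
n12 = n10 XOR n3 = HIGH XOR LOW = HIGH
n14 = n8 XOR n9 = HIGH XOR LOW = HIGH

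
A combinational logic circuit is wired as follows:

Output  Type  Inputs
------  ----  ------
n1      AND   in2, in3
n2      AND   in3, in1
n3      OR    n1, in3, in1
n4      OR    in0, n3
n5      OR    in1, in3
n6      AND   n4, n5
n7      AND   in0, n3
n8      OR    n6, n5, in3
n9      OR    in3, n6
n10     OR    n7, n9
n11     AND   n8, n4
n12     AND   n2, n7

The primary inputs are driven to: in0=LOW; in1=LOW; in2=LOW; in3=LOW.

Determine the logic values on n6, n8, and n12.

n6 = LOW, n8 = LOW, n12 = LOW

n1 = in2 AND in3 = LOW AND LOW = LOW
n2 = in3 AND in1 = LOW AND LOW = LOW
n3 = n1 OR in3 OR in1 = LOW OR LOW OR LOW = LOW
n4 = in0 OR n3 = LOW OR LOW = LOW
n5 = in1 OR in3 = LOW OR LOW = LOW
n6 = n4 AND n5 = LOW AND LOW = LOW
n7 = in0 AND n3 = LOW AND LOW = LOW
n8 = n6 OR n5 OR in3 = LOW OR LOW OR LOW = LOW
n12 = n2 AND n7 = LOW AND LOW = LOW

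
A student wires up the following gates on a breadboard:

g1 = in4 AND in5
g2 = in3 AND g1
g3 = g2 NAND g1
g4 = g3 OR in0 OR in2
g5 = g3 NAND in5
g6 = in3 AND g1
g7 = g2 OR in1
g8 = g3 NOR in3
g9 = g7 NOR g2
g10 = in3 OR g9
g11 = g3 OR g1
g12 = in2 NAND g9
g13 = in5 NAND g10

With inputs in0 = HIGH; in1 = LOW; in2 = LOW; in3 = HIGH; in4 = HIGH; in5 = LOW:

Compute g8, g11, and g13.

g8 = LOW; g11 = HIGH; g13 = HIGH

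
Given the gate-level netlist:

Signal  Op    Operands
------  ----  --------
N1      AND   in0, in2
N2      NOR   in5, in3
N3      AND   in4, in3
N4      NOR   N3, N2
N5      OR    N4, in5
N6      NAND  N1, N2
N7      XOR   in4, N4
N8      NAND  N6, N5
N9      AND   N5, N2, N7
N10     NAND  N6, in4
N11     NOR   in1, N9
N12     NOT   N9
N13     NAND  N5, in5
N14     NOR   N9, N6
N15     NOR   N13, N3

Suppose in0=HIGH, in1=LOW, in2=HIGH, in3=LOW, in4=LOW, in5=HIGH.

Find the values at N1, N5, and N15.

N1 = HIGH; N5 = HIGH; N15 = HIGH

N1 = in0 AND in2 = HIGH AND HIGH = HIGH
N2 = in5 NOR in3 = HIGH NOR LOW = LOW
N3 = in4 AND in3 = LOW AND LOW = LOW
N4 = N3 NOR N2 = LOW NOR LOW = HIGH
N5 = N4 OR in5 = HIGH OR HIGH = HIGH
N13 = N5 NAND in5 = HIGH NAND HIGH = LOW
N15 = N13 NOR N3 = LOW NOR LOW = HIGH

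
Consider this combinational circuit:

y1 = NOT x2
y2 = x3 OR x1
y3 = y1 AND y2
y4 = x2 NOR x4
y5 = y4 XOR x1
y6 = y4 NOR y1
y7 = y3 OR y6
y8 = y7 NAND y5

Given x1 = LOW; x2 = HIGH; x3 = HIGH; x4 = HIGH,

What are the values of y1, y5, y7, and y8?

y1 = LOW; y5 = LOW; y7 = HIGH; y8 = HIGH

y1 = NOT x2 = NOT HIGH = LOW
y2 = x3 OR x1 = HIGH OR LOW = HIGH
y3 = y1 AND y2 = LOW AND HIGH = LOW
y4 = x2 NOR x4 = HIGH NOR HIGH = LOW
y5 = y4 XOR x1 = LOW XOR LOW = LOW
y6 = y4 NOR y1 = LOW NOR LOW = HIGH
y7 = y3 OR y6 = LOW OR HIGH = HIGH
y8 = y7 NAND y5 = HIGH NAND LOW = HIGH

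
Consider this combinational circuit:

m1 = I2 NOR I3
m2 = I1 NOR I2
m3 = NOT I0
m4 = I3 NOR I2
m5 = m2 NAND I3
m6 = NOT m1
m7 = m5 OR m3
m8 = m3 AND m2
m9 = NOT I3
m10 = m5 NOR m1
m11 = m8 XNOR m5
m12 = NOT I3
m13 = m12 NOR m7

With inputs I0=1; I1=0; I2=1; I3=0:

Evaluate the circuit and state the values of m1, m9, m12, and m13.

m1 = I2 NOR I3 = 1 NOR 0 = 0
m2 = I1 NOR I2 = 0 NOR 1 = 0
m3 = NOT I0 = NOT 1 = 0
m5 = m2 NAND I3 = 0 NAND 0 = 1
m7 = m5 OR m3 = 1 OR 0 = 1
m9 = NOT I3 = NOT 0 = 1
m12 = NOT I3 = NOT 0 = 1
m13 = m12 NOR m7 = 1 NOR 1 = 0

m1 = 0, m9 = 1, m12 = 1, m13 = 0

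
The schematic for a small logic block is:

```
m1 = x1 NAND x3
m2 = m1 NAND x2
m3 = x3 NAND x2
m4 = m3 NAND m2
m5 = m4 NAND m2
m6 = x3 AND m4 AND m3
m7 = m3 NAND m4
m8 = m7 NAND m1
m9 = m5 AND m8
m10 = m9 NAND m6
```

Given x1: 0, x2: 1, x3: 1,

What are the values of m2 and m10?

m2 = 0, m10 = 1

m1 = x1 NAND x3 = 0 NAND 1 = 1
m2 = m1 NAND x2 = 1 NAND 1 = 0
m3 = x3 NAND x2 = 1 NAND 1 = 0
m4 = m3 NAND m2 = 0 NAND 0 = 1
m5 = m4 NAND m2 = 1 NAND 0 = 1
m6 = x3 AND m4 AND m3 = 1 AND 1 AND 0 = 0
m7 = m3 NAND m4 = 0 NAND 1 = 1
m8 = m7 NAND m1 = 1 NAND 1 = 0
m9 = m5 AND m8 = 1 AND 0 = 0
m10 = m9 NAND m6 = 0 NAND 0 = 1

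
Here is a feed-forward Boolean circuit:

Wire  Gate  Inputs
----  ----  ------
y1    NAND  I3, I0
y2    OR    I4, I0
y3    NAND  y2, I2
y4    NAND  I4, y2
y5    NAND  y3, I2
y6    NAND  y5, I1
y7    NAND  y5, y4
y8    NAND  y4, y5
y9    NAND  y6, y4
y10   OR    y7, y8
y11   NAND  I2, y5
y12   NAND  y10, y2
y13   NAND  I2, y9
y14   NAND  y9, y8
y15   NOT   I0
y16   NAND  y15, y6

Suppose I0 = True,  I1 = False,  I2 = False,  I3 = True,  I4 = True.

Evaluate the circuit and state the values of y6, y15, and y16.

y2 = I4 OR I0 = True OR True = True
y3 = y2 NAND I2 = True NAND False = True
y5 = y3 NAND I2 = True NAND False = True
y6 = y5 NAND I1 = True NAND False = True
y15 = NOT I0 = NOT True = False
y16 = y15 NAND y6 = False NAND True = True

y6 = True, y15 = False, y16 = True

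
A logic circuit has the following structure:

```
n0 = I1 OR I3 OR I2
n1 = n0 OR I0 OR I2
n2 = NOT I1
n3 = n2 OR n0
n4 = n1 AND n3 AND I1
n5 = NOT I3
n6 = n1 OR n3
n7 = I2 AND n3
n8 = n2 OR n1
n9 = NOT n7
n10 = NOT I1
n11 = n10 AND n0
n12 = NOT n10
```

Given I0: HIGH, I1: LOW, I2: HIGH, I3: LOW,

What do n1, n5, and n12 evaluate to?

n1 = HIGH; n5 = HIGH; n12 = LOW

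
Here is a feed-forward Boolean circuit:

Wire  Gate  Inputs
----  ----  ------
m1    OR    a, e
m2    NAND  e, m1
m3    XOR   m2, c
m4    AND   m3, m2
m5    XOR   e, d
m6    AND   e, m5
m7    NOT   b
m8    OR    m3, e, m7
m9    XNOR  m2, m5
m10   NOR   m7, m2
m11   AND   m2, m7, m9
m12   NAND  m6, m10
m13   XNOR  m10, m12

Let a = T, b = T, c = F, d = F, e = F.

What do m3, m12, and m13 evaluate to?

m1 = a OR e = T OR F = T
m2 = e NAND m1 = F NAND T = T
m3 = m2 XOR c = T XOR F = T
m5 = e XOR d = F XOR F = F
m6 = e AND m5 = F AND F = F
m7 = NOT b = NOT T = F
m10 = m7 NOR m2 = F NOR T = F
m12 = m6 NAND m10 = F NAND F = T
m13 = m10 XNOR m12 = F XNOR T = F

m3 = T, m12 = T, m13 = F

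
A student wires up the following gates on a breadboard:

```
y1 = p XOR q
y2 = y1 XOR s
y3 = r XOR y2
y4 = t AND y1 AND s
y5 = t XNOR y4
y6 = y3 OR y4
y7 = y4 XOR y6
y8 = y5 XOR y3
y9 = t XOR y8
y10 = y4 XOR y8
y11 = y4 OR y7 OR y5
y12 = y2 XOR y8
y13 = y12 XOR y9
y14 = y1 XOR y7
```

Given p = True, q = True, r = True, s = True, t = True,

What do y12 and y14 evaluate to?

y12 = True; y14 = False

y1 = p XOR q = True XOR True = False
y2 = y1 XOR s = False XOR True = True
y3 = r XOR y2 = True XOR True = False
y4 = t AND y1 AND s = True AND False AND True = False
y5 = t XNOR y4 = True XNOR False = False
y6 = y3 OR y4 = False OR False = False
y7 = y4 XOR y6 = False XOR False = False
y8 = y5 XOR y3 = False XOR False = False
y12 = y2 XOR y8 = True XOR False = True
y14 = y1 XOR y7 = False XOR False = False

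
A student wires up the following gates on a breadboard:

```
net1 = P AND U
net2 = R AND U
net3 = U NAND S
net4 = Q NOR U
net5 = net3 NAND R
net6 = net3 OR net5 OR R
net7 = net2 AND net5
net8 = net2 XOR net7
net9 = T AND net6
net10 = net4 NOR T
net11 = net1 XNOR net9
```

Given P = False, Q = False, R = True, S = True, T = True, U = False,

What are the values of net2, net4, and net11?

net1 = P AND U = False AND False = False
net2 = R AND U = True AND False = False
net3 = U NAND S = False NAND True = True
net4 = Q NOR U = False NOR False = True
net5 = net3 NAND R = True NAND True = False
net6 = net3 OR net5 OR R = True OR False OR True = True
net9 = T AND net6 = True AND True = True
net11 = net1 XNOR net9 = False XNOR True = False

net2 = False, net4 = True, net11 = False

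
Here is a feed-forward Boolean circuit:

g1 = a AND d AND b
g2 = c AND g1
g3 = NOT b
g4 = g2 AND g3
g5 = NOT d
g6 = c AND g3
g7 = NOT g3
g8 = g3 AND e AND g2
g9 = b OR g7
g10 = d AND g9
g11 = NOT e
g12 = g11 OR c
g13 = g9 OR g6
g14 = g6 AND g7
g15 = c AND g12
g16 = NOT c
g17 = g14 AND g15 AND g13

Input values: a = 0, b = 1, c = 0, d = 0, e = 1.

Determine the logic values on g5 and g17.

g3 = NOT b = NOT 1 = 0
g5 = NOT d = NOT 0 = 1
g6 = c AND g3 = 0 AND 0 = 0
g7 = NOT g3 = NOT 0 = 1
g9 = b OR g7 = 1 OR 1 = 1
g11 = NOT e = NOT 1 = 0
g12 = g11 OR c = 0 OR 0 = 0
g13 = g9 OR g6 = 1 OR 0 = 1
g14 = g6 AND g7 = 0 AND 1 = 0
g15 = c AND g12 = 0 AND 0 = 0
g17 = g14 AND g15 AND g13 = 0 AND 0 AND 1 = 0

g5 = 1; g17 = 0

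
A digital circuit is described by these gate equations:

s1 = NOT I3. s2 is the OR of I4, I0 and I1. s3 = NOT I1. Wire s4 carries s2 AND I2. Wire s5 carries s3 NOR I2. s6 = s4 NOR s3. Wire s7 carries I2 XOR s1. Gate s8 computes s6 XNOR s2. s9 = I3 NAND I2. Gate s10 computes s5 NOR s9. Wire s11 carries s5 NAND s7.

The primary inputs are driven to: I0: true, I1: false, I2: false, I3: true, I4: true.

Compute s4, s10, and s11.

s1 = NOT I3 = NOT true = false
s2 = I4 OR I0 OR I1 = true OR true OR false = true
s3 = NOT I1 = NOT false = true
s4 = s2 AND I2 = true AND false = false
s5 = s3 NOR I2 = true NOR false = false
s7 = I2 XOR s1 = false XOR false = false
s9 = I3 NAND I2 = true NAND false = true
s10 = s5 NOR s9 = false NOR true = false
s11 = s5 NAND s7 = false NAND false = true

s4 = false; s10 = false; s11 = true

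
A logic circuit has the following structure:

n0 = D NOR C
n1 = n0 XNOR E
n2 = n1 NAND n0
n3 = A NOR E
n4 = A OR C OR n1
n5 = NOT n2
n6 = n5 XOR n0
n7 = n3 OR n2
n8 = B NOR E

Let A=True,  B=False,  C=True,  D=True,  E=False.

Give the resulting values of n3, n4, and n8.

n0 = D NOR C = True NOR True = False
n1 = n0 XNOR E = False XNOR False = True
n3 = A NOR E = True NOR False = False
n4 = A OR C OR n1 = True OR True OR True = True
n8 = B NOR E = False NOR False = True

n3 = False, n4 = True, n8 = True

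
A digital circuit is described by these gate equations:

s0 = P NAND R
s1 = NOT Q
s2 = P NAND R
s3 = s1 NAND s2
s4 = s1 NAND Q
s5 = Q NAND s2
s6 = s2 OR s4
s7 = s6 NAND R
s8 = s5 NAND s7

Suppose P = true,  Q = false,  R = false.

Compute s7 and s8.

s7 = true  s8 = false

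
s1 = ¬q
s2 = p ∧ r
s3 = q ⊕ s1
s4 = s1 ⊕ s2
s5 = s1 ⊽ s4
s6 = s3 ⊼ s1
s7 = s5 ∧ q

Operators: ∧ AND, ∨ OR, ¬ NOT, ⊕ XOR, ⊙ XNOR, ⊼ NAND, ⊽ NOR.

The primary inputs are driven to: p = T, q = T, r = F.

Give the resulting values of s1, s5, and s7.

s1 = NOT q = NOT T = F
s2 = p AND r = T AND F = F
s4 = s1 XOR s2 = F XOR F = F
s5 = s1 NOR s4 = F NOR F = T
s7 = s5 AND q = T AND T = T

s1 = F  s5 = T  s7 = T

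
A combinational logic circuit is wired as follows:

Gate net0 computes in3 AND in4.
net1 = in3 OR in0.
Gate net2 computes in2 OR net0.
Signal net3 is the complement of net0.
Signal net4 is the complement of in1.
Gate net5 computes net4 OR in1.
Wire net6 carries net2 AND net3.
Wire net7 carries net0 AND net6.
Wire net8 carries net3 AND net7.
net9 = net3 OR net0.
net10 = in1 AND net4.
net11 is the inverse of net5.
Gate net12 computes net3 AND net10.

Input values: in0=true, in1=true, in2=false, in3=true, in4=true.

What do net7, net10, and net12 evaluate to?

net7 = false, net10 = false, net12 = false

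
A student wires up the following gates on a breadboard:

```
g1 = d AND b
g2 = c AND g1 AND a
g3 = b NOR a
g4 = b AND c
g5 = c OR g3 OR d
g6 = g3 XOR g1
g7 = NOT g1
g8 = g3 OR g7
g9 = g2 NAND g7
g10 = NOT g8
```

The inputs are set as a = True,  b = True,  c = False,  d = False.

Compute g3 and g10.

g1 = d AND b = False AND True = False
g3 = b NOR a = True NOR True = False
g7 = NOT g1 = NOT False = True
g8 = g3 OR g7 = False OR True = True
g10 = NOT g8 = NOT True = False

g3 = False, g10 = False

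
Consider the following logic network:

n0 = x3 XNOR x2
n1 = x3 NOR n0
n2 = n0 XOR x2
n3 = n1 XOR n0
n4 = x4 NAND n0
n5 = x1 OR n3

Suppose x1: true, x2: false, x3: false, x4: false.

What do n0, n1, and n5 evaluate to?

n0 = x3 XNOR x2 = false XNOR false = true
n1 = x3 NOR n0 = false NOR true = false
n3 = n1 XOR n0 = false XOR true = true
n5 = x1 OR n3 = true OR true = true

n0 = true, n1 = false, n5 = true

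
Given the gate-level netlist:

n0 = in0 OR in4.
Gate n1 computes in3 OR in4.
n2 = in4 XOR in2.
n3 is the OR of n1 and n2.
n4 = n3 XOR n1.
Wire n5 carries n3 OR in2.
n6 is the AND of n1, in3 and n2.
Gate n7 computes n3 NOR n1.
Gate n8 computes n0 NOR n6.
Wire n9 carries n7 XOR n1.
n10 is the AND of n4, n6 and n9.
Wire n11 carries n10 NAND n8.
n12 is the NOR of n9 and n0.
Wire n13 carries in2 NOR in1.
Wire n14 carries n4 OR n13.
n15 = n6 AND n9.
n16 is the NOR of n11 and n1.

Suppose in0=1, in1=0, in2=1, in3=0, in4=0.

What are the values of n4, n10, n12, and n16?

n4 = 1, n10 = 0, n12 = 0, n16 = 0

n0 = in0 OR in4 = 1 OR 0 = 1
n1 = in3 OR in4 = 0 OR 0 = 0
n2 = in4 XOR in2 = 0 XOR 1 = 1
n3 = n1 OR n2 = 0 OR 1 = 1
n4 = n3 XOR n1 = 1 XOR 0 = 1
n6 = n1 AND in3 AND n2 = 0 AND 0 AND 1 = 0
n7 = n3 NOR n1 = 1 NOR 0 = 0
n8 = n0 NOR n6 = 1 NOR 0 = 0
n9 = n7 XOR n1 = 0 XOR 0 = 0
n10 = n4 AND n6 AND n9 = 1 AND 0 AND 0 = 0
n11 = n10 NAND n8 = 0 NAND 0 = 1
n12 = n9 NOR n0 = 0 NOR 1 = 0
n16 = n11 NOR n1 = 1 NOR 0 = 0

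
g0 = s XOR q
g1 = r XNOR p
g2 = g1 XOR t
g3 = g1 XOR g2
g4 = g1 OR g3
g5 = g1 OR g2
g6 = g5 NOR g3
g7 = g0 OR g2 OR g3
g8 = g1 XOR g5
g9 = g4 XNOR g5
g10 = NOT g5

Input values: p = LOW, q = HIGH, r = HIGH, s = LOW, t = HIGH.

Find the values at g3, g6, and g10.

g3 = HIGH, g6 = LOW, g10 = LOW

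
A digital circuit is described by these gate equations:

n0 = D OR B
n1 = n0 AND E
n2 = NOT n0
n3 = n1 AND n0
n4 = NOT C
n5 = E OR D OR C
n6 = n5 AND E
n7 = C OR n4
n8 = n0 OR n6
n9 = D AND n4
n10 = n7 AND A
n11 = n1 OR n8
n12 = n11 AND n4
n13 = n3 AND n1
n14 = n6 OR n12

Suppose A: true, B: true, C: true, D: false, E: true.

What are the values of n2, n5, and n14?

n2 = false  n5 = true  n14 = true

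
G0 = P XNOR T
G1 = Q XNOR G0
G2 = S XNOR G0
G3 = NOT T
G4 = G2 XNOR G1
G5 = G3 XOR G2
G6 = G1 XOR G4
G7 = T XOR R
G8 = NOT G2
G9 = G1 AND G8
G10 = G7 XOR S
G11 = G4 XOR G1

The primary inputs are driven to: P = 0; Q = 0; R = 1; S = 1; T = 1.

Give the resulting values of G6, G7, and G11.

G0 = P XNOR T = 0 XNOR 1 = 0
G1 = Q XNOR G0 = 0 XNOR 0 = 1
G2 = S XNOR G0 = 1 XNOR 0 = 0
G4 = G2 XNOR G1 = 0 XNOR 1 = 0
G6 = G1 XOR G4 = 1 XOR 0 = 1
G7 = T XOR R = 1 XOR 1 = 0
G11 = G4 XOR G1 = 0 XOR 1 = 1

G6 = 1, G7 = 0, G11 = 1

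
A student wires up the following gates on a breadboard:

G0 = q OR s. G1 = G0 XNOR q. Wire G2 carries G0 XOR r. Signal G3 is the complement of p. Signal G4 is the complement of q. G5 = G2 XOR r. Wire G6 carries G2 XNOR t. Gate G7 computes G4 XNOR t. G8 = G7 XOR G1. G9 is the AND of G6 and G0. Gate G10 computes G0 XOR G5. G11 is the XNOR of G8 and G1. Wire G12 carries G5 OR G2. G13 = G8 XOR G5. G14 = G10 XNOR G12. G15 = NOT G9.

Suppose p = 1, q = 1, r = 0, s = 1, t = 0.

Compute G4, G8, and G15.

G4 = 0, G8 = 0, G15 = 1

G0 = q OR s = 1 OR 1 = 1
G1 = G0 XNOR q = 1 XNOR 1 = 1
G2 = G0 XOR r = 1 XOR 0 = 1
G4 = NOT q = NOT 1 = 0
G6 = G2 XNOR t = 1 XNOR 0 = 0
G7 = G4 XNOR t = 0 XNOR 0 = 1
G8 = G7 XOR G1 = 1 XOR 1 = 0
G9 = G6 AND G0 = 0 AND 1 = 0
G15 = NOT G9 = NOT 0 = 1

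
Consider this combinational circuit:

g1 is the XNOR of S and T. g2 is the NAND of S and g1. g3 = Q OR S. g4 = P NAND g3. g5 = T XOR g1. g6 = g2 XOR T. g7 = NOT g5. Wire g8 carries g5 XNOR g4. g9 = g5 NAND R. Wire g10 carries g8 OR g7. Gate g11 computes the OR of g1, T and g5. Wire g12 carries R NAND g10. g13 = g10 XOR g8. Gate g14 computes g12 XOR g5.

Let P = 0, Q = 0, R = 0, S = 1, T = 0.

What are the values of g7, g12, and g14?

g7 = 1, g12 = 1, g14 = 1

g1 = S XNOR T = 1 XNOR 0 = 0
g3 = Q OR S = 0 OR 1 = 1
g4 = P NAND g3 = 0 NAND 1 = 1
g5 = T XOR g1 = 0 XOR 0 = 0
g7 = NOT g5 = NOT 0 = 1
g8 = g5 XNOR g4 = 0 XNOR 1 = 0
g10 = g8 OR g7 = 0 OR 1 = 1
g12 = R NAND g10 = 0 NAND 1 = 1
g14 = g12 XOR g5 = 1 XOR 0 = 1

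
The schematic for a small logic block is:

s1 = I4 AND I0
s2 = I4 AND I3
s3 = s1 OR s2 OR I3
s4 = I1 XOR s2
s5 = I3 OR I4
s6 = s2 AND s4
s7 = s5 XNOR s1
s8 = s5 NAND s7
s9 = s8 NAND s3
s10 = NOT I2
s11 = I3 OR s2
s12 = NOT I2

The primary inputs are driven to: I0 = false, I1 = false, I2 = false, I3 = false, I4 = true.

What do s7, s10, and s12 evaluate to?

s7 = false, s10 = true, s12 = true

s1 = I4 AND I0 = true AND false = false
s5 = I3 OR I4 = false OR true = true
s7 = s5 XNOR s1 = true XNOR false = false
s10 = NOT I2 = NOT false = true
s12 = NOT I2 = NOT false = true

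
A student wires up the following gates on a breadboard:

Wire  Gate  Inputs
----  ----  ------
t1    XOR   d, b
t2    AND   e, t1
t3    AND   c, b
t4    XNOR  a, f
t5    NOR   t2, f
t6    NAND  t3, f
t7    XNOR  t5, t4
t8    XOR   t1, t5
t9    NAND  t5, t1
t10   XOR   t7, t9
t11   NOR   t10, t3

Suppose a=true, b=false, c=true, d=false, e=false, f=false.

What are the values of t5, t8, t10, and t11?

t5 = true, t8 = true, t10 = true, t11 = false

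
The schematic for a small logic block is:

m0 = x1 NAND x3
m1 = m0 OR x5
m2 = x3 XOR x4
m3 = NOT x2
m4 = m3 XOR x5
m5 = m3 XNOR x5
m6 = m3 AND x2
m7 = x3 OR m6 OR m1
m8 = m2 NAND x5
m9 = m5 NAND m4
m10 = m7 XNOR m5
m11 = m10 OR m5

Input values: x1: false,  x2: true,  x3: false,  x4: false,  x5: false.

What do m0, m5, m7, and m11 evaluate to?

m0 = x1 NAND x3 = false NAND false = true
m1 = m0 OR x5 = true OR false = true
m3 = NOT x2 = NOT true = false
m5 = m3 XNOR x5 = false XNOR false = true
m6 = m3 AND x2 = false AND true = false
m7 = x3 OR m6 OR m1 = false OR false OR true = true
m10 = m7 XNOR m5 = true XNOR true = true
m11 = m10 OR m5 = true OR true = true

m0 = true, m5 = true, m7 = true, m11 = true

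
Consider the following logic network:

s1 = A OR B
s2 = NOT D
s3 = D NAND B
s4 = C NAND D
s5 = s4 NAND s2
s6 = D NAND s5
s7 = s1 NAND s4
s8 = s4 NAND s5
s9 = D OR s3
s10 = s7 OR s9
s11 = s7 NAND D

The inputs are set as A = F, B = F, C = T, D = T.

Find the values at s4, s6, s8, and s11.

s4 = F, s6 = F, s8 = T, s11 = F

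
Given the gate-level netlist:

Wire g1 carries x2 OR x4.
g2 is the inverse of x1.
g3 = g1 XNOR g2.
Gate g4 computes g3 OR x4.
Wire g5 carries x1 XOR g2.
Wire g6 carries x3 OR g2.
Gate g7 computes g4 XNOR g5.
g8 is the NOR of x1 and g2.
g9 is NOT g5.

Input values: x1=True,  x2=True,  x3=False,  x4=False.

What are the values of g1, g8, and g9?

g1 = True  g8 = False  g9 = False

g1 = x2 OR x4 = True OR False = True
g2 = NOT x1 = NOT True = False
g5 = x1 XOR g2 = True XOR False = True
g8 = x1 NOR g2 = True NOR False = False
g9 = NOT g5 = NOT True = False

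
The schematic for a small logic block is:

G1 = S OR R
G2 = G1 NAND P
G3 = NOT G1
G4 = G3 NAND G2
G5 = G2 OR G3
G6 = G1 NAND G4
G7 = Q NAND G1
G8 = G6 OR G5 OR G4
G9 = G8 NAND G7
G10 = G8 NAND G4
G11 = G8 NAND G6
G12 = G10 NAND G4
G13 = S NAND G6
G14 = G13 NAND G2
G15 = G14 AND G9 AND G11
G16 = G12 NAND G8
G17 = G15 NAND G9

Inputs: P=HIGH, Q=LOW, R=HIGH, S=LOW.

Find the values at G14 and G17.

G14 = HIGH; G17 = HIGH

G1 = S OR R = LOW OR HIGH = HIGH
G2 = G1 NAND P = HIGH NAND HIGH = LOW
G3 = NOT G1 = NOT HIGH = LOW
G4 = G3 NAND G2 = LOW NAND LOW = HIGH
G5 = G2 OR G3 = LOW OR LOW = LOW
G6 = G1 NAND G4 = HIGH NAND HIGH = LOW
G7 = Q NAND G1 = LOW NAND HIGH = HIGH
G8 = G6 OR G5 OR G4 = LOW OR LOW OR HIGH = HIGH
G9 = G8 NAND G7 = HIGH NAND HIGH = LOW
G11 = G8 NAND G6 = HIGH NAND LOW = HIGH
G13 = S NAND G6 = LOW NAND LOW = HIGH
G14 = G13 NAND G2 = HIGH NAND LOW = HIGH
G15 = G14 AND G9 AND G11 = HIGH AND LOW AND HIGH = LOW
G17 = G15 NAND G9 = LOW NAND LOW = HIGH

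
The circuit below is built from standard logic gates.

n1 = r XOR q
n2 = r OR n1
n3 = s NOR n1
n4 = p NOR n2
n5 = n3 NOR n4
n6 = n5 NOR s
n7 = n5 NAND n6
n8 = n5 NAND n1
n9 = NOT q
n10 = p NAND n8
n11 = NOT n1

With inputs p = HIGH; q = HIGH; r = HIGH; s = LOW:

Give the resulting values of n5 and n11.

n1 = r XOR q = HIGH XOR HIGH = LOW
n2 = r OR n1 = HIGH OR LOW = HIGH
n3 = s NOR n1 = LOW NOR LOW = HIGH
n4 = p NOR n2 = HIGH NOR HIGH = LOW
n5 = n3 NOR n4 = HIGH NOR LOW = LOW
n11 = NOT n1 = NOT LOW = HIGH

n5 = LOW, n11 = HIGH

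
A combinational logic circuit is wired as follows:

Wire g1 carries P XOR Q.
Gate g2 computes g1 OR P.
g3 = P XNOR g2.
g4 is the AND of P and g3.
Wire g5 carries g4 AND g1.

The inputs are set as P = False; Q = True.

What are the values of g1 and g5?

g1 = True  g5 = False

g1 = P XOR Q = False XOR True = True
g2 = g1 OR P = True OR False = True
g3 = P XNOR g2 = False XNOR True = False
g4 = P AND g3 = False AND False = False
g5 = g4 AND g1 = False AND True = False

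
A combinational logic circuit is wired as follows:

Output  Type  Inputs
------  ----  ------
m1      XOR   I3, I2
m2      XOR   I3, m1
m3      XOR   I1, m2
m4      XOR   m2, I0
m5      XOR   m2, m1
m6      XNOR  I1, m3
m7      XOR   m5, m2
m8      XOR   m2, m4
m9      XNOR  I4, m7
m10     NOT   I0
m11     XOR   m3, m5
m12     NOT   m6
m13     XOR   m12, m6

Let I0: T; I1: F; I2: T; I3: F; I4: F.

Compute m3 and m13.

m3 = T, m13 = T

m1 = I3 XOR I2 = F XOR T = T
m2 = I3 XOR m1 = F XOR T = T
m3 = I1 XOR m2 = F XOR T = T
m6 = I1 XNOR m3 = F XNOR T = F
m12 = NOT m6 = NOT F = T
m13 = m12 XOR m6 = T XOR F = T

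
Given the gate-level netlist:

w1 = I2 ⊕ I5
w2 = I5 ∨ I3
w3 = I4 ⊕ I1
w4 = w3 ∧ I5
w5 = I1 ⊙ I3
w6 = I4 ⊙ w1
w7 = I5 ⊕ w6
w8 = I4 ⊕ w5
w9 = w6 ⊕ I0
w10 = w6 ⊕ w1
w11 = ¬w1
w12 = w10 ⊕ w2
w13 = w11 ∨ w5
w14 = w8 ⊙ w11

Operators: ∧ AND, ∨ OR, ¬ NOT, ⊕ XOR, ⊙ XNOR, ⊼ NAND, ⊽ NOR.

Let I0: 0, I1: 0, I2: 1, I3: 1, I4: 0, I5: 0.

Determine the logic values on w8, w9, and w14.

w1 = I2 XOR I5 = 1 XOR 0 = 1
w5 = I1 XNOR I3 = 0 XNOR 1 = 0
w6 = I4 XNOR w1 = 0 XNOR 1 = 0
w8 = I4 XOR w5 = 0 XOR 0 = 0
w9 = w6 XOR I0 = 0 XOR 0 = 0
w11 = NOT w1 = NOT 1 = 0
w14 = w8 XNOR w11 = 0 XNOR 0 = 1

w8 = 0; w9 = 0; w14 = 1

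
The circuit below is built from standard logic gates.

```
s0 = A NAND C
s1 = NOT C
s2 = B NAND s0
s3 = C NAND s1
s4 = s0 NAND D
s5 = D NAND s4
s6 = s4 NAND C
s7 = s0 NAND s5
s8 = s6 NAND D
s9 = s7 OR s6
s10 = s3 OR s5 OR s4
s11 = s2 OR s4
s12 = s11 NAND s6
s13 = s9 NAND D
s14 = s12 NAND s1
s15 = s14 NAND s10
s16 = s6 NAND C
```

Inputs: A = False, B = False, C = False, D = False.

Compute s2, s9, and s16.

s2 = True; s9 = True; s16 = True

s0 = A NAND C = False NAND False = True
s2 = B NAND s0 = False NAND True = True
s4 = s0 NAND D = True NAND False = True
s5 = D NAND s4 = False NAND True = True
s6 = s4 NAND C = True NAND False = True
s7 = s0 NAND s5 = True NAND True = False
s9 = s7 OR s6 = False OR True = True
s16 = s6 NAND C = True NAND False = True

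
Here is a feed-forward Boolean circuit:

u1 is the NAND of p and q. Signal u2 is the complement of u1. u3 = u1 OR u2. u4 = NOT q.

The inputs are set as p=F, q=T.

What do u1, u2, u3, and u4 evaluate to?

u1 = T  u2 = F  u3 = T  u4 = F

u1 = p NAND q = F NAND T = T
u2 = NOT u1 = NOT T = F
u3 = u1 OR u2 = T OR F = T
u4 = NOT q = NOT T = F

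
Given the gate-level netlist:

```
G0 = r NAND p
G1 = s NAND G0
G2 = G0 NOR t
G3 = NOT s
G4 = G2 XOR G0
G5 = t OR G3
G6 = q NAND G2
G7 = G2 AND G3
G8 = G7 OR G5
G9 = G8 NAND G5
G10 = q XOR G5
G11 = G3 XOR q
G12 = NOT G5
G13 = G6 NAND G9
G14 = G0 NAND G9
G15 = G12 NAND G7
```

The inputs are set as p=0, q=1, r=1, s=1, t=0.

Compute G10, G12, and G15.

G10 = 1  G12 = 1  G15 = 1

G0 = r NAND p = 1 NAND 0 = 1
G2 = G0 NOR t = 1 NOR 0 = 0
G3 = NOT s = NOT 1 = 0
G5 = t OR G3 = 0 OR 0 = 0
G7 = G2 AND G3 = 0 AND 0 = 0
G10 = q XOR G5 = 1 XOR 0 = 1
G12 = NOT G5 = NOT 0 = 1
G15 = G12 NAND G7 = 1 NAND 0 = 1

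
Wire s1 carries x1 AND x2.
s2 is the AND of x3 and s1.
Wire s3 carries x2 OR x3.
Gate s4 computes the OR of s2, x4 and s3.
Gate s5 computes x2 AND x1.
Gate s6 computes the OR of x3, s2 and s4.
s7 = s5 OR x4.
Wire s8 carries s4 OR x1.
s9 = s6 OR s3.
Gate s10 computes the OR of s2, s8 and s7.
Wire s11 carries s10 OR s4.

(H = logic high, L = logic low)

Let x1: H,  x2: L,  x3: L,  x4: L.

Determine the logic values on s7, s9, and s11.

s1 = x1 AND x2 = H AND L = L
s2 = x3 AND s1 = L AND L = L
s3 = x2 OR x3 = L OR L = L
s4 = s2 OR x4 OR s3 = L OR L OR L = L
s5 = x2 AND x1 = L AND H = L
s6 = x3 OR s2 OR s4 = L OR L OR L = L
s7 = s5 OR x4 = L OR L = L
s8 = s4 OR x1 = L OR H = H
s9 = s6 OR s3 = L OR L = L
s10 = s2 OR s8 OR s7 = L OR H OR L = H
s11 = s10 OR s4 = H OR L = H

s7 = L, s9 = L, s11 = H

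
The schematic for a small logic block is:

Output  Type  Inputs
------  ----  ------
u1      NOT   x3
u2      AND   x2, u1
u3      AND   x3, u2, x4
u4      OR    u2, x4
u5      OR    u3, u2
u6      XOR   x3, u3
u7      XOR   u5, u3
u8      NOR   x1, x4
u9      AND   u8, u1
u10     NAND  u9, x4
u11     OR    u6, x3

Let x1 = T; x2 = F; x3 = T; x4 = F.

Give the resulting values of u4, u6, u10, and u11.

u4 = F, u6 = T, u10 = T, u11 = T

u1 = NOT x3 = NOT T = F
u2 = x2 AND u1 = F AND F = F
u3 = x3 AND u2 AND x4 = T AND F AND F = F
u4 = u2 OR x4 = F OR F = F
u6 = x3 XOR u3 = T XOR F = T
u8 = x1 NOR x4 = T NOR F = F
u9 = u8 AND u1 = F AND F = F
u10 = u9 NAND x4 = F NAND F = T
u11 = u6 OR x3 = T OR T = T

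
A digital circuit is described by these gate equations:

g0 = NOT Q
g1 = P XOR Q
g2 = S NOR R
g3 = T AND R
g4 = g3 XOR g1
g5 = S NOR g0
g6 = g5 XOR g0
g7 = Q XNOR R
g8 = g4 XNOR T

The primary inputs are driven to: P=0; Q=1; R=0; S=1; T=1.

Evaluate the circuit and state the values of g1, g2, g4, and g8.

g1 = P XOR Q = 0 XOR 1 = 1
g2 = S NOR R = 1 NOR 0 = 0
g3 = T AND R = 1 AND 0 = 0
g4 = g3 XOR g1 = 0 XOR 1 = 1
g8 = g4 XNOR T = 1 XNOR 1 = 1

g1 = 1; g2 = 0; g4 = 1; g8 = 1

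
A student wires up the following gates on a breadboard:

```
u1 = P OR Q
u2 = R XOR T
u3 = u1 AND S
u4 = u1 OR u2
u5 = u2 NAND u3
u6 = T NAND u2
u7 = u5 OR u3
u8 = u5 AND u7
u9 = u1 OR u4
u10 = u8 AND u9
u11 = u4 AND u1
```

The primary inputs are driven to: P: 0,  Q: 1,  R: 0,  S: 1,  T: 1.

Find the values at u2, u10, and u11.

u2 = 1, u10 = 0, u11 = 1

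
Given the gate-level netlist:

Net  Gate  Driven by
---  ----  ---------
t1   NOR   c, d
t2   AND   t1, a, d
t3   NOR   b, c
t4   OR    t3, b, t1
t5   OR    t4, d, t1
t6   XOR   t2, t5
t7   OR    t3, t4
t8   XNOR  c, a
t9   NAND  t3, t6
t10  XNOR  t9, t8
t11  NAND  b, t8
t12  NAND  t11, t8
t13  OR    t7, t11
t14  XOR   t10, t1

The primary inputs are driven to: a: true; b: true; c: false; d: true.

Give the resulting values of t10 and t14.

t1 = c NOR d = false NOR true = false
t2 = t1 AND a AND d = false AND true AND true = false
t3 = b NOR c = true NOR false = false
t4 = t3 OR b OR t1 = false OR true OR false = true
t5 = t4 OR d OR t1 = true OR true OR false = true
t6 = t2 XOR t5 = false XOR true = true
t8 = c XNOR a = false XNOR true = false
t9 = t3 NAND t6 = false NAND true = true
t10 = t9 XNOR t8 = true XNOR false = false
t14 = t10 XOR t1 = false XOR false = false

t10 = false, t14 = false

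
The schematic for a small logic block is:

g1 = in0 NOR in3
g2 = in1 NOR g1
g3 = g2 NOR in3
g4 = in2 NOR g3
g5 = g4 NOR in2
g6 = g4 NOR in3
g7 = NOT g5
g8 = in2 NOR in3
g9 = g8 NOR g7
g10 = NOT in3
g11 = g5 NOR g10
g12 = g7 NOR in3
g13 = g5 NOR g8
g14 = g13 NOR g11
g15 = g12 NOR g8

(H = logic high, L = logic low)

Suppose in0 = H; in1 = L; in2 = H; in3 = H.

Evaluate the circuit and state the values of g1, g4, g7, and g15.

g1 = L; g4 = L; g7 = H; g15 = H

g1 = in0 NOR in3 = H NOR H = L
g2 = in1 NOR g1 = L NOR L = H
g3 = g2 NOR in3 = H NOR H = L
g4 = in2 NOR g3 = H NOR L = L
g5 = g4 NOR in2 = L NOR H = L
g7 = NOT g5 = NOT L = H
g8 = in2 NOR in3 = H NOR H = L
g12 = g7 NOR in3 = H NOR H = L
g15 = g12 NOR g8 = L NOR L = H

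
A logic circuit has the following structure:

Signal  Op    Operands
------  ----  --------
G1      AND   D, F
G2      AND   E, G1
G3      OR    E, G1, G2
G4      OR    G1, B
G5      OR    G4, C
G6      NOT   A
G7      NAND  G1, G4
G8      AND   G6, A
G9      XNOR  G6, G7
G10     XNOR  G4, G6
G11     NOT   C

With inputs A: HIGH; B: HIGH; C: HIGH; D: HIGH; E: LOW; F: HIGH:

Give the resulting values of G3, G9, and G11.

G1 = D AND F = HIGH AND HIGH = HIGH
G2 = E AND G1 = LOW AND HIGH = LOW
G3 = E OR G1 OR G2 = LOW OR HIGH OR LOW = HIGH
G4 = G1 OR B = HIGH OR HIGH = HIGH
G6 = NOT A = NOT HIGH = LOW
G7 = G1 NAND G4 = HIGH NAND HIGH = LOW
G9 = G6 XNOR G7 = LOW XNOR LOW = HIGH
G11 = NOT C = NOT HIGH = LOW

G3 = HIGH, G9 = HIGH, G11 = LOW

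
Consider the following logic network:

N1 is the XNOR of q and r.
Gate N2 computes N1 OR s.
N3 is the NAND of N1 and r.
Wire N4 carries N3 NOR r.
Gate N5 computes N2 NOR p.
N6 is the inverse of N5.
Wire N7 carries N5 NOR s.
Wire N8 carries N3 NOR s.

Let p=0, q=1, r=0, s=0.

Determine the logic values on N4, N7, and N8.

N1 = q XNOR r = 1 XNOR 0 = 0
N2 = N1 OR s = 0 OR 0 = 0
N3 = N1 NAND r = 0 NAND 0 = 1
N4 = N3 NOR r = 1 NOR 0 = 0
N5 = N2 NOR p = 0 NOR 0 = 1
N7 = N5 NOR s = 1 NOR 0 = 0
N8 = N3 NOR s = 1 NOR 0 = 0

N4 = 0, N7 = 0, N8 = 0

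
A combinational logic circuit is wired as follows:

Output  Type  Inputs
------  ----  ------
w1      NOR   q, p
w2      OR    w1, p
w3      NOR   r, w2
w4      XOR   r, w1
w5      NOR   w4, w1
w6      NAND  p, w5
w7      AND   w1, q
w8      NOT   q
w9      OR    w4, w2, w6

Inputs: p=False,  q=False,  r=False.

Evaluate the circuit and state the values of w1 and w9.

w1 = q NOR p = False NOR False = True
w2 = w1 OR p = True OR False = True
w4 = r XOR w1 = False XOR True = True
w5 = w4 NOR w1 = True NOR True = False
w6 = p NAND w5 = False NAND False = True
w9 = w4 OR w2 OR w6 = True OR True OR True = True

w1 = True; w9 = True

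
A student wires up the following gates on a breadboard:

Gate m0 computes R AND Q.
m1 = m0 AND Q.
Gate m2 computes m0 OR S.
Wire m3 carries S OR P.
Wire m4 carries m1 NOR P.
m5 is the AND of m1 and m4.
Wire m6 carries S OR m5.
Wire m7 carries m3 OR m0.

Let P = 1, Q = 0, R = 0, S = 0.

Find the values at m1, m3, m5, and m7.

m0 = R AND Q = 0 AND 0 = 0
m1 = m0 AND Q = 0 AND 0 = 0
m3 = S OR P = 0 OR 1 = 1
m4 = m1 NOR P = 0 NOR 1 = 0
m5 = m1 AND m4 = 0 AND 0 = 0
m7 = m3 OR m0 = 1 OR 0 = 1

m1 = 0  m3 = 1  m5 = 0  m7 = 1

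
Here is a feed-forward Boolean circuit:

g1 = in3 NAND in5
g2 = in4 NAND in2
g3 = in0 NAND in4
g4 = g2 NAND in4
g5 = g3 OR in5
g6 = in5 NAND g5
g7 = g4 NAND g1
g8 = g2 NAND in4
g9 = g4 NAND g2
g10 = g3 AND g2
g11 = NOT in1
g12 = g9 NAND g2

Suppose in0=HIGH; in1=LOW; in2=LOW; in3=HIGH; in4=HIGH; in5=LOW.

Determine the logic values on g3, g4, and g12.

g3 = LOW; g4 = LOW; g12 = LOW

g2 = in4 NAND in2 = HIGH NAND LOW = HIGH
g3 = in0 NAND in4 = HIGH NAND HIGH = LOW
g4 = g2 NAND in4 = HIGH NAND HIGH = LOW
g9 = g4 NAND g2 = LOW NAND HIGH = HIGH
g12 = g9 NAND g2 = HIGH NAND HIGH = LOW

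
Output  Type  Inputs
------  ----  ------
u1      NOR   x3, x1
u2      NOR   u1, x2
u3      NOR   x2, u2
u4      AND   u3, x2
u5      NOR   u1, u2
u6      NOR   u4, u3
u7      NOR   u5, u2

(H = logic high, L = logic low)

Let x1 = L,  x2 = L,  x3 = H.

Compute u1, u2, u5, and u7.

u1 = L, u2 = H, u5 = L, u7 = L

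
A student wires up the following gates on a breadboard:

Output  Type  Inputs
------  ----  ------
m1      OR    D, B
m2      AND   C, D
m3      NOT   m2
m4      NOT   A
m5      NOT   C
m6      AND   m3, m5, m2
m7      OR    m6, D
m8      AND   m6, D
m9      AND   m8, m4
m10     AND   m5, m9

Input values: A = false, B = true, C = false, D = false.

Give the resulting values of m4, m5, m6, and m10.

m2 = C AND D = false AND false = false
m3 = NOT m2 = NOT false = true
m4 = NOT A = NOT false = true
m5 = NOT C = NOT false = true
m6 = m3 AND m5 AND m2 = true AND true AND false = false
m8 = m6 AND D = false AND false = false
m9 = m8 AND m4 = false AND true = false
m10 = m5 AND m9 = true AND false = false

m4 = true  m5 = true  m6 = false  m10 = false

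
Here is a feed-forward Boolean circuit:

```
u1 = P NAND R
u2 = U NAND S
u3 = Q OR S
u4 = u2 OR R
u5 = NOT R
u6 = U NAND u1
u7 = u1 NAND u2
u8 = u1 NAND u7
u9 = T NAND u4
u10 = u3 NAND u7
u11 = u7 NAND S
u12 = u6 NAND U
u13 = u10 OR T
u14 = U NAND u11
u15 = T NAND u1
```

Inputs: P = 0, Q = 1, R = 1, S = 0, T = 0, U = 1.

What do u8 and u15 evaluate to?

u8 = 1  u15 = 1

u1 = P NAND R = 0 NAND 1 = 1
u2 = U NAND S = 1 NAND 0 = 1
u7 = u1 NAND u2 = 1 NAND 1 = 0
u8 = u1 NAND u7 = 1 NAND 0 = 1
u15 = T NAND u1 = 0 NAND 1 = 1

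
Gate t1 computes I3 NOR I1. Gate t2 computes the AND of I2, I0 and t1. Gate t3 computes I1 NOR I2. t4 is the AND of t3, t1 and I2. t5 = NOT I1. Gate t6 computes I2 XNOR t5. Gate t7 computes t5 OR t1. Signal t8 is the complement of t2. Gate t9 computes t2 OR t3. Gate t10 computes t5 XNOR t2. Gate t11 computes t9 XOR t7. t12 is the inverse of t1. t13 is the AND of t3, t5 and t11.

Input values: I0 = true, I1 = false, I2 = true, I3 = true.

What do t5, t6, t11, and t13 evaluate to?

t5 = true; t6 = true; t11 = true; t13 = false

t1 = I3 NOR I1 = true NOR false = false
t2 = I2 AND I0 AND t1 = true AND true AND false = false
t3 = I1 NOR I2 = false NOR true = false
t5 = NOT I1 = NOT false = true
t6 = I2 XNOR t5 = true XNOR true = true
t7 = t5 OR t1 = true OR false = true
t9 = t2 OR t3 = false OR false = false
t11 = t9 XOR t7 = false XOR true = true
t13 = t3 AND t5 AND t11 = false AND true AND true = false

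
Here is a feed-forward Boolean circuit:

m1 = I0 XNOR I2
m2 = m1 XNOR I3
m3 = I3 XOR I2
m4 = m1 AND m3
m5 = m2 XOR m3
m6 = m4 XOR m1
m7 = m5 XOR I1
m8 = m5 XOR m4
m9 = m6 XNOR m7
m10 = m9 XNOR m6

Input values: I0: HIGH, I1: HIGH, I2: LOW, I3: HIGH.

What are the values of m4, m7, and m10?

m4 = LOW  m7 = LOW  m10 = LOW

m1 = I0 XNOR I2 = HIGH XNOR LOW = LOW
m2 = m1 XNOR I3 = LOW XNOR HIGH = LOW
m3 = I3 XOR I2 = HIGH XOR LOW = HIGH
m4 = m1 AND m3 = LOW AND HIGH = LOW
m5 = m2 XOR m3 = LOW XOR HIGH = HIGH
m6 = m4 XOR m1 = LOW XOR LOW = LOW
m7 = m5 XOR I1 = HIGH XOR HIGH = LOW
m9 = m6 XNOR m7 = LOW XNOR LOW = HIGH
m10 = m9 XNOR m6 = HIGH XNOR LOW = LOW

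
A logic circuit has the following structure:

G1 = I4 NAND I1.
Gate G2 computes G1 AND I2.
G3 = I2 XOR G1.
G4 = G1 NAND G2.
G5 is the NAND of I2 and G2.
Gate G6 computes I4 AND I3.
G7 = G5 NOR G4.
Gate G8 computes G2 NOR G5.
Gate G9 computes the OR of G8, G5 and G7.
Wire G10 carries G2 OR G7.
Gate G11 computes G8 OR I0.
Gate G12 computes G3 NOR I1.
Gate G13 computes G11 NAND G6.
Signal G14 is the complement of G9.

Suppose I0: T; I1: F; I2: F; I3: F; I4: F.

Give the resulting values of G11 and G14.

G1 = I4 NAND I1 = F NAND F = T
G2 = G1 AND I2 = T AND F = F
G4 = G1 NAND G2 = T NAND F = T
G5 = I2 NAND G2 = F NAND F = T
G7 = G5 NOR G4 = T NOR T = F
G8 = G2 NOR G5 = F NOR T = F
G9 = G8 OR G5 OR G7 = F OR T OR F = T
G11 = G8 OR I0 = F OR T = T
G14 = NOT G9 = NOT T = F

G11 = T  G14 = F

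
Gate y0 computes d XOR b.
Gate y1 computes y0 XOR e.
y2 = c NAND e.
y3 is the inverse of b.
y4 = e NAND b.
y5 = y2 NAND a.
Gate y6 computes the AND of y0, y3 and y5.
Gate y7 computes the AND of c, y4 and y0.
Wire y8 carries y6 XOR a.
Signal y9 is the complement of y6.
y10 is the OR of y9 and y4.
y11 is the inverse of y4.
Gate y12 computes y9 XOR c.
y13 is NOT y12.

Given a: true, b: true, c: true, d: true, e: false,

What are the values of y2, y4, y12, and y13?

y0 = d XOR b = true XOR true = false
y2 = c NAND e = true NAND false = true
y3 = NOT b = NOT true = false
y4 = e NAND b = false NAND true = true
y5 = y2 NAND a = true NAND true = false
y6 = y0 AND y3 AND y5 = false AND false AND false = false
y9 = NOT y6 = NOT false = true
y12 = y9 XOR c = true XOR true = false
y13 = NOT y12 = NOT false = true

y2 = true; y4 = true; y12 = false; y13 = true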